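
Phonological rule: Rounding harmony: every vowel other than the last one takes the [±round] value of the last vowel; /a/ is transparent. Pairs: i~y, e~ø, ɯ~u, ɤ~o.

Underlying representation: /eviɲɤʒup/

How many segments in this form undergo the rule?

3

/e/ harmonizes with /u/ ([+round]) → [ø]
/i/ harmonizes with /u/ ([+round]) → [y]
/ɤ/ harmonizes with /u/ ([+round]) → [o]
3 segments change.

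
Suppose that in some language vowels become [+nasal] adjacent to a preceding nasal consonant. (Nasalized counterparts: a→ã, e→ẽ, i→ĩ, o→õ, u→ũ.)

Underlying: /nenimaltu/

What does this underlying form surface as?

[nẽnĩmãltu]

/e/ after nasal /n/ → [ẽ]
/i/ after nasal /n/ → [ĩ]
/a/ after nasal /m/ → [ã]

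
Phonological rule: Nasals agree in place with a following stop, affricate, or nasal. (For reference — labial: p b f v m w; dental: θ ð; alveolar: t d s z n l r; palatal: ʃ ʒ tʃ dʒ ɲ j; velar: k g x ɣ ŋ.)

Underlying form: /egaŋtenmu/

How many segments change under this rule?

/ŋ/ before /t/ (alveolar) → [n]
/n/ before /m/ (labial) → [m]
2 segments change.

2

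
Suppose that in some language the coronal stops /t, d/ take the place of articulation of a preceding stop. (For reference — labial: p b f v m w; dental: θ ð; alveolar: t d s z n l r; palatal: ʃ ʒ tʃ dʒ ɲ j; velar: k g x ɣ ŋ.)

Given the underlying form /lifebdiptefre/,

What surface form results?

[lifebbippefre]

/d/ after /b/ (labial) → [b]
/t/ after /p/ (labial) → [p]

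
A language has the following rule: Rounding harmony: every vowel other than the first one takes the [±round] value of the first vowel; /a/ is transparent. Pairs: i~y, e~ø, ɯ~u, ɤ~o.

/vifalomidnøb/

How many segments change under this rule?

2

/o/ harmonizes with /i/ ([-round]) → [ɤ]
/ø/ harmonizes with /i/ ([-round]) → [e]
2 segments change.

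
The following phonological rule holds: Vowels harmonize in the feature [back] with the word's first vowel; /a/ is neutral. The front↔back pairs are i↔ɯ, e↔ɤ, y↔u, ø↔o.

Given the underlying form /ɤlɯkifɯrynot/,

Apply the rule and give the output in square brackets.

/i/ harmonizes with /ɤ/ ([+back]) → [ɯ]
/y/ harmonizes with /ɤ/ ([+back]) → [u]

[ɤlɯkɯfɯrunot]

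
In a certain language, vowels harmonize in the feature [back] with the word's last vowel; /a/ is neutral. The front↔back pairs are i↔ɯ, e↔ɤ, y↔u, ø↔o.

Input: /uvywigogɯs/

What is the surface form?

/y/ harmonizes with /ɯ/ ([+back]) → [u]
/i/ harmonizes with /ɯ/ ([+back]) → [ɯ]

[uvuwɯgogɯs]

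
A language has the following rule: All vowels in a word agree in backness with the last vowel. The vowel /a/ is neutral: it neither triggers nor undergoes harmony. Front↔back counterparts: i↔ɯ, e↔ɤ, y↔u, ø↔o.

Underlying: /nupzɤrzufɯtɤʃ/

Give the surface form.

no segment meets the rule's conditions; no change.

[nupzɤrzufɯtɤʃ]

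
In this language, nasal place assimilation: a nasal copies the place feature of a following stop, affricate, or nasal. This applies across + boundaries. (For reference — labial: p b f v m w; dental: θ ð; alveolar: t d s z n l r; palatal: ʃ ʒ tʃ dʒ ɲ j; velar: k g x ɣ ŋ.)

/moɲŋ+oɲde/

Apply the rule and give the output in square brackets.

[moŋŋ+onde]

/ɲ/ before /ŋ/ (velar) → [ŋ]
/ɲ/ before /d/ (alveolar) → [n]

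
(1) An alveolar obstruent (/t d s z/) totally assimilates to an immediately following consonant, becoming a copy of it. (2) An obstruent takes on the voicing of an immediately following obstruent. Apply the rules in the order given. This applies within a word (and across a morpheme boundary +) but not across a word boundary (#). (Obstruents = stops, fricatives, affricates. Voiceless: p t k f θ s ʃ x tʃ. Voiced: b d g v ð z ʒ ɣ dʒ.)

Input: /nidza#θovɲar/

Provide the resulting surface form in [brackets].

Rule 1: /d/ before /z/ → [z] (total assimilation)
After rule 1: nizza#θovɲar
Rule 2: no segment meets the rule's conditions; no change.

[nizza#θovɲar]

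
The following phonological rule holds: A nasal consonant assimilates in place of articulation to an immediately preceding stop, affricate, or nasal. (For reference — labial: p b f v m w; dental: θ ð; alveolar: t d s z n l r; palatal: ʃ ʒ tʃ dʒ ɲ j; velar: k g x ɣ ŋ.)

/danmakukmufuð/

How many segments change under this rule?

/m/ after /n/ (alveolar) → [n]
/m/ after /k/ (velar) → [ŋ]
2 segments change.

2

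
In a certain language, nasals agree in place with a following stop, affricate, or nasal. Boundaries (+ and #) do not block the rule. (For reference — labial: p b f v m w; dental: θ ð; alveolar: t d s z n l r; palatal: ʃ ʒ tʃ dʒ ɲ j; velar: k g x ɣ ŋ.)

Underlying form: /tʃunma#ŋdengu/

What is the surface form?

/n/ before /m/ (labial) → [m]
/ŋ/ before /d/ (alveolar) → [n]
/n/ before /g/ (velar) → [ŋ]

[tʃumma#ndeŋgu]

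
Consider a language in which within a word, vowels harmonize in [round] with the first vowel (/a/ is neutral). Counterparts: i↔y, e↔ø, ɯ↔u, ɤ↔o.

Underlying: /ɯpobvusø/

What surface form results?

/o/ harmonizes with /ɯ/ ([-round]) → [ɤ]
/u/ harmonizes with /ɯ/ ([-round]) → [ɯ]
/ø/ harmonizes with /ɯ/ ([-round]) → [e]

[ɯpɤbvɯse]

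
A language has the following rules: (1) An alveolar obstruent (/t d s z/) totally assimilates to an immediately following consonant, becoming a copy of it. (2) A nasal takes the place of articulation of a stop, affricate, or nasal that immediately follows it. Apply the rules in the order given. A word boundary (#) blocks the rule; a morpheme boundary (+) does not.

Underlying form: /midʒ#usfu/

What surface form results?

[midʒ#uffu]

Rule 1: /s/ before /f/ → [f] (total assimilation)
After rule 1: midʒ#uffu
Rule 2: no segment meets the rule's conditions; no change.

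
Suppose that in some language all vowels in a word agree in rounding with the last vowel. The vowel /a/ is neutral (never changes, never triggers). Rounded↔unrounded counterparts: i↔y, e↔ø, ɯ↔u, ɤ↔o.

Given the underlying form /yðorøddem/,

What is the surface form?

[iðɤreddem]

/y/ harmonizes with /e/ ([-round]) → [i]
/o/ harmonizes with /e/ ([-round]) → [ɤ]
/ø/ harmonizes with /e/ ([-round]) → [e]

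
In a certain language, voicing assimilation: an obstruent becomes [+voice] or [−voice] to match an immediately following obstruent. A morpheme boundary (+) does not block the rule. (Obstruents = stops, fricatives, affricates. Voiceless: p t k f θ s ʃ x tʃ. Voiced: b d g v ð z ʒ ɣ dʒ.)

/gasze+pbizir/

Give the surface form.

[gazze+bbizir]

/s/ before /z/ (voiced) → [z]
/p/ before /b/ (voiced) → [b]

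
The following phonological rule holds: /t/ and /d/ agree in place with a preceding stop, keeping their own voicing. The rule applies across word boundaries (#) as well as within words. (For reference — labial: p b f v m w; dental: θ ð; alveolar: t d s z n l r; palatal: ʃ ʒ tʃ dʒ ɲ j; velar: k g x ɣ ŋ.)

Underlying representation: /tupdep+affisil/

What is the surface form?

[tupbep+affisil]

/d/ after /p/ (labial) → [b]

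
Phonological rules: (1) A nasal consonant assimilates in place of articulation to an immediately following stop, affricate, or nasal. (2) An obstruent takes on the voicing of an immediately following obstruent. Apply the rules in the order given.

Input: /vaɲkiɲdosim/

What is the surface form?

[vaŋkindosim]

Rule 1: /ɲ/ before /k/ (velar) → [ŋ]
Rule 1: /ɲ/ before /d/ (alveolar) → [n]
After rule 1: vaŋkindosim
Rule 2: no segment meets the rule's conditions; no change.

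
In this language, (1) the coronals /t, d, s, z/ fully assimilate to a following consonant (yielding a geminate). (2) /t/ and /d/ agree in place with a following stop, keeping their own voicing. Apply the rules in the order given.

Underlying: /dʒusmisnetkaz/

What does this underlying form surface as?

Rule 1: /s/ before /m/ → [m] (total assimilation)
Rule 1: /s/ before /n/ → [n] (total assimilation)
Rule 1: /t/ before /k/ → [k] (total assimilation)
After rule 1: dʒumminnekkaz
Rule 2: no segment meets the rule's conditions; no change.

[dʒumminnekkaz]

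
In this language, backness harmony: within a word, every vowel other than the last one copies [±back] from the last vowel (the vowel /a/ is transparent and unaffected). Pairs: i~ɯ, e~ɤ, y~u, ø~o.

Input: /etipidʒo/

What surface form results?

/e/ harmonizes with /o/ ([+back]) → [ɤ]
/i/ harmonizes with /o/ ([+back]) → [ɯ]
/i/ harmonizes with /o/ ([+back]) → [ɯ]

[ɤtɯpɯdʒo]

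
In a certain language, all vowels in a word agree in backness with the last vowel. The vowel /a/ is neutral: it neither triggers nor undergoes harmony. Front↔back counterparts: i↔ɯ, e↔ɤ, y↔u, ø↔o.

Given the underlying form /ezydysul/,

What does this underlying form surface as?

/e/ harmonizes with /u/ ([+back]) → [ɤ]
/y/ harmonizes with /u/ ([+back]) → [u]
/y/ harmonizes with /u/ ([+back]) → [u]

[ɤzudusul]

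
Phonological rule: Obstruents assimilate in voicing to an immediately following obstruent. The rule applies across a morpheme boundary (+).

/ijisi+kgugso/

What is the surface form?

[ijisi+ggukso]

/k/ before /g/ (voiced) → [g]
/g/ before /s/ (voiceless) → [k]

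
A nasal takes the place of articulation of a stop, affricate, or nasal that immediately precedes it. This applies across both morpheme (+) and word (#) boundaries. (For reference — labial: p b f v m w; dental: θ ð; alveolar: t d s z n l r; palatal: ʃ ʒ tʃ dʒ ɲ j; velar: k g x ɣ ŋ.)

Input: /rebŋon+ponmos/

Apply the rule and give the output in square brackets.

/ŋ/ after /b/ (labial) → [m]
/m/ after /n/ (alveolar) → [n]

[rebmon+ponnos]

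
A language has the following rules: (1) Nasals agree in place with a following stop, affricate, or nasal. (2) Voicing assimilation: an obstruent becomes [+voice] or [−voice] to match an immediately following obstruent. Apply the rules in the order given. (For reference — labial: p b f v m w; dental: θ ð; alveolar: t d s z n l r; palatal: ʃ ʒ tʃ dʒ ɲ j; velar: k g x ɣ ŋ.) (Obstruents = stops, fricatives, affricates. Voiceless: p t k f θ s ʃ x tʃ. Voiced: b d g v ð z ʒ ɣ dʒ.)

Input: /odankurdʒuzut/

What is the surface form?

Rule 1: /n/ before /k/ (velar) → [ŋ]
After rule 1: odaŋkurdʒuzut
Rule 2: no segment meets the rule's conditions; no change.

[odaŋkurdʒuzut]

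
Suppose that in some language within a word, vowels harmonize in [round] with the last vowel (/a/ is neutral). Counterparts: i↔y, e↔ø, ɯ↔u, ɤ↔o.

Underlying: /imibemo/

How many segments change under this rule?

3

/i/ harmonizes with /o/ ([+round]) → [y]
/i/ harmonizes with /o/ ([+round]) → [y]
/e/ harmonizes with /o/ ([+round]) → [ø]
3 segments change.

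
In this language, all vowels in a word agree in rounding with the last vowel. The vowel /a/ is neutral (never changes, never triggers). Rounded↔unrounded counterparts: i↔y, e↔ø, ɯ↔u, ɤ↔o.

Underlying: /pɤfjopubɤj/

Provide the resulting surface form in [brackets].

[pɤfjɤpɯbɤj]

/o/ harmonizes with /ɤ/ ([-round]) → [ɤ]
/u/ harmonizes with /ɤ/ ([-round]) → [ɯ]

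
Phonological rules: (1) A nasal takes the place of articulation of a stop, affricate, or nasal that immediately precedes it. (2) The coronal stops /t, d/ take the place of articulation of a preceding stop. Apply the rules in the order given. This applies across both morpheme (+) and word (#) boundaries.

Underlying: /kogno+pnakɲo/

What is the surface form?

Rule 1: /n/ after /g/ (velar) → [ŋ]
Rule 1: /n/ after /p/ (labial) → [m]
Rule 1: /ɲ/ after /k/ (velar) → [ŋ]
After rule 1: kogŋo+pmakŋo
Rule 2: no segment meets the rule's conditions; no change.

[kogŋo+pmakŋo]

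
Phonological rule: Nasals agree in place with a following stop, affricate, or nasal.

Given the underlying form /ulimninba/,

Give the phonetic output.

[ulinnimba]

/m/ before /n/ (alveolar) → [n]
/n/ before /b/ (labial) → [m]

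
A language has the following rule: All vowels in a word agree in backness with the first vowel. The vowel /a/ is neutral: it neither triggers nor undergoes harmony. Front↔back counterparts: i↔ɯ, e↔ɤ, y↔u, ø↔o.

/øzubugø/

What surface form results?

/u/ harmonizes with /ø/ ([-back]) → [y]
/u/ harmonizes with /ø/ ([-back]) → [y]

[øzybygø]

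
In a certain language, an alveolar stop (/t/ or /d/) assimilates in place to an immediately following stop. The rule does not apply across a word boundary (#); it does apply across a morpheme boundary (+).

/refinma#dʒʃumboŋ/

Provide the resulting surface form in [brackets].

no segment meets the rule's conditions; no change.

[refinma#dʒʃumboŋ]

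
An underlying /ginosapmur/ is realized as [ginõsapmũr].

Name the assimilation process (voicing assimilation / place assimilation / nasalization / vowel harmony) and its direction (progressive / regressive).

/o/→[õ] /u/→[ũ].
Each target copies a feature from the preceding segment, so the direction is progressive.

nasalization, progressive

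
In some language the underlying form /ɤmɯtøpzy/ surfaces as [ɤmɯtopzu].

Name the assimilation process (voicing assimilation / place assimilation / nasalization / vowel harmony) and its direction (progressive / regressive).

/ø/→[o] /y/→[u].
Vowels agree with the first vowel, so the harmony is progressive.

vowel harmony, progressive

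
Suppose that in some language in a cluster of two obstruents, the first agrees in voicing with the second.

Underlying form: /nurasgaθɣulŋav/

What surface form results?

/s/ before /g/ (voiced) → [z]
/θ/ before /ɣ/ (voiced) → [ð]

[nurazgaðɣulŋav]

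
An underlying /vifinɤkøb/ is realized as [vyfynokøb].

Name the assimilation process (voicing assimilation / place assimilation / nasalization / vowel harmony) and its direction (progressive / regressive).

/i/→[y] /i/→[y] /ɤ/→[o].
Vowels agree with the last vowel, so the harmony is regressive.

vowel harmony, regressive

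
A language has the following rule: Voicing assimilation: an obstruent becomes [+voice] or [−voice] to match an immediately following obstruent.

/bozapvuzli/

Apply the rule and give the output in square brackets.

/p/ before /v/ (voiced) → [b]

[bozabvuzli]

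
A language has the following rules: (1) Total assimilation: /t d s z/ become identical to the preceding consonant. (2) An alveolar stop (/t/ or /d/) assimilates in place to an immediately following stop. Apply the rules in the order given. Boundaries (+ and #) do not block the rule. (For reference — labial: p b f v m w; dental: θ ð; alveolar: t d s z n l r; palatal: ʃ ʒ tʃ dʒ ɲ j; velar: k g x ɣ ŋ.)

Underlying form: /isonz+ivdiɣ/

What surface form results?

Rule 1: /z/ after /n/ → [n] (total assimilation)
Rule 1: /d/ after /v/ → [v] (total assimilation)
After rule 1: isonn+ivviɣ
Rule 2: no segment meets the rule's conditions; no change.

[isonn+ivviɣ]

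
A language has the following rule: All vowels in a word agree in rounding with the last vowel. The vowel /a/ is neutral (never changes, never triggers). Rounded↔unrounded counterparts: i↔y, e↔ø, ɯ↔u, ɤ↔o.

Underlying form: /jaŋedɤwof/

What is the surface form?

/e/ harmonizes with /o/ ([+round]) → [ø]
/ɤ/ harmonizes with /o/ ([+round]) → [o]

[jaŋødowof]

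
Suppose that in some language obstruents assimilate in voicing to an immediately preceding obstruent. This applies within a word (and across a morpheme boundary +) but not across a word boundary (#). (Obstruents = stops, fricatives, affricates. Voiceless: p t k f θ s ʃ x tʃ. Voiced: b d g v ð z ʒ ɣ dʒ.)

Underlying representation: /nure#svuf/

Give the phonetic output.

[nure#sfuf]

/v/ after /s/ (voiceless) → [f]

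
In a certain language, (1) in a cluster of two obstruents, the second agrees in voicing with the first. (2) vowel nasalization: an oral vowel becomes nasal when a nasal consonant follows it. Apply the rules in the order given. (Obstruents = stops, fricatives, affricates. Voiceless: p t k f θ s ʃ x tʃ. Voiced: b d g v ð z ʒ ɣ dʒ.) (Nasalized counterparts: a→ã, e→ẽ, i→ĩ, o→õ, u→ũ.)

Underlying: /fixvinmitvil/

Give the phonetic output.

Rule 1: /v/ after /x/ (voiceless) → [f]
Rule 1: /v/ after /t/ (voiceless) → [f]
After rule 1: fixfinmitfil
Rule 2: /i/ before nasal /n/ → [ĩ]

[fixfĩnmitfil]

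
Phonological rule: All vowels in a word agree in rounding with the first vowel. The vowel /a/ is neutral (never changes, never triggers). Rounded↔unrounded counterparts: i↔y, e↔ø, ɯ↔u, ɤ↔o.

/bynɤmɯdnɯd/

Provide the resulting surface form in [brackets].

/ɤ/ harmonizes with /y/ ([+round]) → [o]
/ɯ/ harmonizes with /y/ ([+round]) → [u]
/ɯ/ harmonizes with /y/ ([+round]) → [u]

[bynomudnud]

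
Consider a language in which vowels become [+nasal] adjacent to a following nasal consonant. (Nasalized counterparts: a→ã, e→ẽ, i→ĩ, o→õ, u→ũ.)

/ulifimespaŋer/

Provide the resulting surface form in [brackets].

[ulifĩmespãŋer]

/i/ before nasal /m/ → [ĩ]
/a/ before nasal /ŋ/ → [ã]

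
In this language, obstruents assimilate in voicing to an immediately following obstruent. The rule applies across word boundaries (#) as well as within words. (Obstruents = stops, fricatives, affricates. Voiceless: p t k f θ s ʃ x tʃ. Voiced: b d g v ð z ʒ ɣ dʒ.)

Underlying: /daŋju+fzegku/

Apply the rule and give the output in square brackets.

/f/ before /z/ (voiced) → [v]
/g/ before /k/ (voiceless) → [k]

[daŋju+vzekku]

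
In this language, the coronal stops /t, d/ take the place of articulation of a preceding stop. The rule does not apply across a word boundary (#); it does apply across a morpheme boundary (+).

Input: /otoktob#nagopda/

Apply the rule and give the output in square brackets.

/t/ after /k/ (velar) → [k]
/d/ after /p/ (labial) → [b]

[otokkob#nagopba]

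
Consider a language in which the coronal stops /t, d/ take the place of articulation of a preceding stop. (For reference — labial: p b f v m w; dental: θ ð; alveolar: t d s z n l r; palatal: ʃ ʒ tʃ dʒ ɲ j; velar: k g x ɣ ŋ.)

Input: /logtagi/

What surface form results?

[logkagi]

/t/ after /g/ (velar) → [k]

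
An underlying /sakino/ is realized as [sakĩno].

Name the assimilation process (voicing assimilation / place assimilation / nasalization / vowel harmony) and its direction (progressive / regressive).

/i/→[ĩ].
Each target copies a feature from the following segment, so the direction is regressive.

nasalization, regressive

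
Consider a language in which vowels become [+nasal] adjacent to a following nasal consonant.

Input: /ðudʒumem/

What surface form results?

[ðudʒũmẽm]

/u/ before nasal /m/ → [ũ]
/e/ before nasal /m/ → [ẽ]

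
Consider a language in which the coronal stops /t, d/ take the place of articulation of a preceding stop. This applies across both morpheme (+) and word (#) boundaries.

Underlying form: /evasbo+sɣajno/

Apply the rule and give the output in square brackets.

[evasbo+sɣajno]

no segment meets the rule's conditions; no change.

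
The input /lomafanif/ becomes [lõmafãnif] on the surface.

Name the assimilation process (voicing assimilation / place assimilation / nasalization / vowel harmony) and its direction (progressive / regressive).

nasalization, regressive

/o/→[õ] /a/→[ã].
Each target copies a feature from the following segment, so the direction is regressive.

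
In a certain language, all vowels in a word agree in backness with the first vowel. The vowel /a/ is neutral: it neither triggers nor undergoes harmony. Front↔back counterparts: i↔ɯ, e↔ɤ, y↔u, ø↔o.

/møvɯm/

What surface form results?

[møvim]

/ɯ/ harmonizes with /ø/ ([-back]) → [i]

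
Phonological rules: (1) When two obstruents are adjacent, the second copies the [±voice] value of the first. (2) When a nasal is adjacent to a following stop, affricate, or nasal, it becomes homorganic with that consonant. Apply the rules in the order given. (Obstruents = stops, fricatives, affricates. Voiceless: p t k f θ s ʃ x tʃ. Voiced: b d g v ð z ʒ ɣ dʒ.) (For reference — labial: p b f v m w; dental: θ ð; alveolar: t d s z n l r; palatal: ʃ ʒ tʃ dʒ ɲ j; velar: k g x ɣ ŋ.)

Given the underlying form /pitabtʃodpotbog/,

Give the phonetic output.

Rule 1: /tʃ/ after /b/ (voiced) → [dʒ]
Rule 1: /p/ after /d/ (voiced) → [b]
Rule 1: /b/ after /t/ (voiceless) → [p]
After rule 1: pitabdʒodbotpog
Rule 2: no segment meets the rule's conditions; no change.

[pitabdʒodbotpog]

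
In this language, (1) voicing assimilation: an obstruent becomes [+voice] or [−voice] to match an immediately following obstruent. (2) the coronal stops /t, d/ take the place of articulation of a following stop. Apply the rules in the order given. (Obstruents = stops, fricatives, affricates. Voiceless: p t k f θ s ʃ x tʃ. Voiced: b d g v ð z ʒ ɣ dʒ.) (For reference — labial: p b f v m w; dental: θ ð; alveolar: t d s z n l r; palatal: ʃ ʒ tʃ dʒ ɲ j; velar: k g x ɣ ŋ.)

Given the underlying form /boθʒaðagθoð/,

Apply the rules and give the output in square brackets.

Rule 1: /θ/ before /ʒ/ (voiced) → [ð]
Rule 1: /g/ before /θ/ (voiceless) → [k]
After rule 1: boðʒaðakθoð
Rule 2: no segment meets the rule's conditions; no change.

[boðʒaðakθoð]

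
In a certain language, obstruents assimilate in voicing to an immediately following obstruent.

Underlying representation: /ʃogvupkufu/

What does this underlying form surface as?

no segment meets the rule's conditions; no change.

[ʃogvupkufu]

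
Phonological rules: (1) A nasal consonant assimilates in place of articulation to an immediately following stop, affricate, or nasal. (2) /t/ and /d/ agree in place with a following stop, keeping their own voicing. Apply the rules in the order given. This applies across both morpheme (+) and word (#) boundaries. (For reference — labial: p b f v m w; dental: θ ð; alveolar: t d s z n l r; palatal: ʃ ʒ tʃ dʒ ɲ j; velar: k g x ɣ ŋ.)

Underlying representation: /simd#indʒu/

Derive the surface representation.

[sind#iɲdʒu]

Rule 1: /m/ before /d/ (alveolar) → [n]
Rule 1: /n/ before /dʒ/ (palatal) → [ɲ]
After rule 1: sind#iɲdʒu
Rule 2: no segment meets the rule's conditions; no change.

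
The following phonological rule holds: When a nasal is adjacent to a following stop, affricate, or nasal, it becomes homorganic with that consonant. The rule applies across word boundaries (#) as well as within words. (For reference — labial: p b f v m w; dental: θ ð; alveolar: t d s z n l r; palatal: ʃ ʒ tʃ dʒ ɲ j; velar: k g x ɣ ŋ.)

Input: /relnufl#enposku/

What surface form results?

/n/ before /p/ (labial) → [m]

[relnufl#emposku]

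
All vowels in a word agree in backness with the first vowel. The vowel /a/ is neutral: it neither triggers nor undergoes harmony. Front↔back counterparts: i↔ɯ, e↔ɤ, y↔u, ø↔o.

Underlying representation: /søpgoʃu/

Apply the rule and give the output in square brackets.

[søpgøʃy]

/o/ harmonizes with /ø/ ([-back]) → [ø]
/u/ harmonizes with /ø/ ([-back]) → [y]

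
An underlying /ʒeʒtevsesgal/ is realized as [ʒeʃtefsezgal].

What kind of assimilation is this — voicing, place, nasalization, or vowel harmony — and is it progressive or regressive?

/ʒ/→[ʃ] /v/→[f] /s/→[z].
Each target copies a feature from the following segment, so the direction is regressive.

voicing assimilation, regressive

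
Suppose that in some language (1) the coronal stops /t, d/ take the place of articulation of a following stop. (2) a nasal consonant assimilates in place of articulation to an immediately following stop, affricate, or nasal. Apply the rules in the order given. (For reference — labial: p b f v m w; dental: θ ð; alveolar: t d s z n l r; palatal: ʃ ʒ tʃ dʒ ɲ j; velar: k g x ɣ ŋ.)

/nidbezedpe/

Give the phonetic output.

[nibbezebpe]

Rule 1: /d/ before /b/ (labial) → [b]
Rule 1: /d/ before /p/ (labial) → [b]
After rule 1: nibbezebpe
Rule 2: no segment meets the rule's conditions; no change.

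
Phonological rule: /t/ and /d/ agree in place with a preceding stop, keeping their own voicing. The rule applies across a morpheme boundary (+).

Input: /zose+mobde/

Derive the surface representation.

/d/ after /b/ (labial) → [b]

[zose+mobbe]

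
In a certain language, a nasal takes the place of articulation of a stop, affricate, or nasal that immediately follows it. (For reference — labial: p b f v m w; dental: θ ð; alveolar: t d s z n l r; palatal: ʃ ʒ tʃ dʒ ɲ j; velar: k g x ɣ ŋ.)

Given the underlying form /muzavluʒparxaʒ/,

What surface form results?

[muzavluʒparxaʒ]

no segment meets the rule's conditions; no change.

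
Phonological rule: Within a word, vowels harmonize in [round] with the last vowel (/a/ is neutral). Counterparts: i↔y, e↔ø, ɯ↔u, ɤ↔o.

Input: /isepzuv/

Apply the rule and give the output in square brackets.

/i/ harmonizes with /u/ ([+round]) → [y]
/e/ harmonizes with /u/ ([+round]) → [ø]

[ysøpzuv]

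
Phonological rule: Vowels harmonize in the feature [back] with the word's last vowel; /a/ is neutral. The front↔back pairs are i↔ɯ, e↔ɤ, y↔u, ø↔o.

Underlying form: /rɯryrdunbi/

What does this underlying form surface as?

/ɯ/ harmonizes with /i/ ([-back]) → [i]
/u/ harmonizes with /i/ ([-back]) → [y]

[riryrdynbi]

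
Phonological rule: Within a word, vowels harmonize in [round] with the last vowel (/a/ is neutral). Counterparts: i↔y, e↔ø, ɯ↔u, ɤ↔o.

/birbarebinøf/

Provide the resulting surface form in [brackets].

[byrbarøbynøf]

/i/ harmonizes with /ø/ ([+round]) → [y]
/e/ harmonizes with /ø/ ([+round]) → [ø]
/i/ harmonizes with /ø/ ([+round]) → [y]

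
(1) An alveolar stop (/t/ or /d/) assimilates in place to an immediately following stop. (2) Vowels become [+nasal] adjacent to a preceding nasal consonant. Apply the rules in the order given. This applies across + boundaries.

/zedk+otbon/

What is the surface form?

[zegk+opbon]

Rule 1: /d/ before /k/ (velar) → [g]
Rule 1: /t/ before /b/ (labial) → [p]
After rule 1: zegk+opbon
Rule 2: no segment meets the rule's conditions; no change.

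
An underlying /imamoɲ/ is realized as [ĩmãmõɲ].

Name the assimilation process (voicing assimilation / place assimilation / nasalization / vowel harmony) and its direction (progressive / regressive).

nasalization, regressive

/i/→[ĩ] /a/→[ã] /o/→[õ].
Each target copies a feature from the following segment, so the direction is regressive.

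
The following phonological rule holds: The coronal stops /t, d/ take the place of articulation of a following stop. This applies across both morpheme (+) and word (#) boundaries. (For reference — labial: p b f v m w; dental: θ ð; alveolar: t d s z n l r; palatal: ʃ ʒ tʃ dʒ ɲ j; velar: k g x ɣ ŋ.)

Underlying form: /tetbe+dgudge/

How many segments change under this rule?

/t/ before /b/ (labial) → [p]
/d/ before /g/ (velar) → [g]
/d/ before /g/ (velar) → [g]
3 segments change.

3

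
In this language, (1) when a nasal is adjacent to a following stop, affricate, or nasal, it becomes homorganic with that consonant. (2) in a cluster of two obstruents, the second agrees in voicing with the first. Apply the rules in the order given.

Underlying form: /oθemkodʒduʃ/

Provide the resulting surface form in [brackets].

[oθeŋkodʒduʃ]

Rule 1: /m/ before /k/ (velar) → [ŋ]
After rule 1: oθeŋkodʒduʃ
Rule 2: no segment meets the rule's conditions; no change.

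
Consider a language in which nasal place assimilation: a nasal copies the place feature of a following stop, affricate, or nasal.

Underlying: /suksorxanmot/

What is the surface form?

/n/ before /m/ (labial) → [m]

[suksorxammot]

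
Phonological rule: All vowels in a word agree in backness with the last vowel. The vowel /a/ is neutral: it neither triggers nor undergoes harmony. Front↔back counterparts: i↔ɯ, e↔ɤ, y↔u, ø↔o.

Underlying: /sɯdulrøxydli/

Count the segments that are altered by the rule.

/ɯ/ harmonizes with /i/ ([-back]) → [i]
/u/ harmonizes with /i/ ([-back]) → [y]
2 segments change.

2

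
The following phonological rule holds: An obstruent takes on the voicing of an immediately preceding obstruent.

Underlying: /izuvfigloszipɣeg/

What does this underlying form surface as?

[izuvviglossipxeg]

/f/ after /v/ (voiced) → [v]
/z/ after /s/ (voiceless) → [s]
/ɣ/ after /p/ (voiceless) → [x]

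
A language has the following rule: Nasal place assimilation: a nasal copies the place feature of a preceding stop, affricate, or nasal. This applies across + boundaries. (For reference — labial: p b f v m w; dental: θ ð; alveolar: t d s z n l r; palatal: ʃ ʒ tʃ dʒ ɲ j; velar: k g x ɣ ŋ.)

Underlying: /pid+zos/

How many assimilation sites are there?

No segment meets the rule's conditions.

0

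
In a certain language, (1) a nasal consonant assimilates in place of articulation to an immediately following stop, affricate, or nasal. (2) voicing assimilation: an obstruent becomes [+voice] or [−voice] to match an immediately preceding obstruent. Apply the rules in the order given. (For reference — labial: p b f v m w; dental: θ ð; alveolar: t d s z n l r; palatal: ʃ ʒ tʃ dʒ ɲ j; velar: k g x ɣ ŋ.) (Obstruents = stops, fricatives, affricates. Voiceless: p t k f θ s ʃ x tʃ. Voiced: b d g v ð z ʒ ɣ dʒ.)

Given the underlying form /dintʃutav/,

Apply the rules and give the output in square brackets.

Rule 1: /n/ before /tʃ/ (palatal) → [ɲ]
After rule 1: diɲtʃutav
Rule 2: no segment meets the rule's conditions; no change.

[diɲtʃutav]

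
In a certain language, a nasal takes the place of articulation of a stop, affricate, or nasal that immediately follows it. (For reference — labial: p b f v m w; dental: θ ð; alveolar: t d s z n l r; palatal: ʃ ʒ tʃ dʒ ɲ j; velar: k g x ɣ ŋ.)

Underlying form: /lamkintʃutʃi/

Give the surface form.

/m/ before /k/ (velar) → [ŋ]
/n/ before /tʃ/ (palatal) → [ɲ]

[laŋkiɲtʃutʃi]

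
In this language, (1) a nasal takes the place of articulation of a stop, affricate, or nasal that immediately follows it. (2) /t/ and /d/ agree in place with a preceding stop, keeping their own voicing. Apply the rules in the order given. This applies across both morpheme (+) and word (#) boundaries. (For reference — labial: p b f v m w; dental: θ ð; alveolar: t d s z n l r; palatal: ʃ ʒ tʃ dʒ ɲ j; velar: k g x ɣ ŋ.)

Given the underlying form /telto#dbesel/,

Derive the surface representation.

[telto#dbesel]

Rule 1: no segment meets the rule's conditions; no change.
After rule 1: telto#dbesel
Rule 2: no segment meets the rule's conditions; no change.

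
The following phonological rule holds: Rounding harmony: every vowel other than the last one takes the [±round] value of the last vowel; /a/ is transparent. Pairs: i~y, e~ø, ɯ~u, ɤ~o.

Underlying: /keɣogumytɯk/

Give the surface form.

/o/ harmonizes with /ɯ/ ([-round]) → [ɤ]
/u/ harmonizes with /ɯ/ ([-round]) → [ɯ]
/y/ harmonizes with /ɯ/ ([-round]) → [i]

[keɣɤgɯmitɯk]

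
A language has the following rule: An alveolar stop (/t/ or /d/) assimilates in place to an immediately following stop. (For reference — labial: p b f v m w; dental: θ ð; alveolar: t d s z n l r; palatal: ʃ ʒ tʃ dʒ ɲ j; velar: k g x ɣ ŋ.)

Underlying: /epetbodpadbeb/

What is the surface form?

[epepbobpabbeb]

/t/ before /b/ (labial) → [p]
/d/ before /p/ (labial) → [b]
/d/ before /b/ (labial) → [b]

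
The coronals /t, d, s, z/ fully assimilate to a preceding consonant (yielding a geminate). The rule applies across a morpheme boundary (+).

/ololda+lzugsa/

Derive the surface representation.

[ololla+llugga]

/d/ after /l/ → [l] (total assimilation)
/z/ after /l/ → [l] (total assimilation)
/s/ after /g/ → [g] (total assimilation)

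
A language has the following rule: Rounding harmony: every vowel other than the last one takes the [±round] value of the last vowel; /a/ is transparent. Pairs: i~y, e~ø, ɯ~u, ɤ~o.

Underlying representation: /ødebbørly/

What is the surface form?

[ødøbbørly]

/e/ harmonizes with /y/ ([+round]) → [ø]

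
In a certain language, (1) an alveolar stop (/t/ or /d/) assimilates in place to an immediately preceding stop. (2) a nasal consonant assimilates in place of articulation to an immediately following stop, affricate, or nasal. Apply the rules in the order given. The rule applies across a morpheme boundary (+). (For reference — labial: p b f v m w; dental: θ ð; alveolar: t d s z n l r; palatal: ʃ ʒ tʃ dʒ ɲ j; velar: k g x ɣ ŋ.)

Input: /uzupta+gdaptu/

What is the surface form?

Rule 1: /t/ after /p/ (labial) → [p]
Rule 1: /d/ after /g/ (velar) → [g]
Rule 1: /t/ after /p/ (labial) → [p]
After rule 1: uzuppa+ggappu
Rule 2: no segment meets the rule's conditions; no change.

[uzuppa+ggappu]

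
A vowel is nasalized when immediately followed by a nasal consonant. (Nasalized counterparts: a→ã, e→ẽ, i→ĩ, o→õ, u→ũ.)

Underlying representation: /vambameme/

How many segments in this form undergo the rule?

3

/a/ before nasal /m/ → [ã]
/a/ before nasal /m/ → [ã]
/e/ before nasal /m/ → [ẽ]
3 segments change.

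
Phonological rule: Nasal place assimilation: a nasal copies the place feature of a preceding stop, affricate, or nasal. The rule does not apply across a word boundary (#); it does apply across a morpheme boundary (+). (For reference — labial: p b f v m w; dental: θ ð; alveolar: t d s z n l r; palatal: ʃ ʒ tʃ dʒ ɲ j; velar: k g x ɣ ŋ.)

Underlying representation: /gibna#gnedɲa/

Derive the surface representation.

[gibma#gŋedna]

/n/ after /b/ (labial) → [m]
/n/ after /g/ (velar) → [ŋ]
/ɲ/ after /d/ (alveolar) → [n]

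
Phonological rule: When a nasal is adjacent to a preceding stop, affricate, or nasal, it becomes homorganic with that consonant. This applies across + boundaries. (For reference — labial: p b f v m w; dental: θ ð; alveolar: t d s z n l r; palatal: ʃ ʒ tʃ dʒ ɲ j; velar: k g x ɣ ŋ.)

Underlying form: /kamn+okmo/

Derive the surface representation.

/n/ after /m/ (labial) → [m]
/m/ after /k/ (velar) → [ŋ]

[kamm+okŋo]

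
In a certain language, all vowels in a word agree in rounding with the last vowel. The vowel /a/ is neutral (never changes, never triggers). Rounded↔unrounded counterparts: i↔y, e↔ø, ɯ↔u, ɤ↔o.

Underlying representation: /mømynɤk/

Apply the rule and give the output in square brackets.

/ø/ harmonizes with /ɤ/ ([-round]) → [e]
/y/ harmonizes with /ɤ/ ([-round]) → [i]

[meminɤk]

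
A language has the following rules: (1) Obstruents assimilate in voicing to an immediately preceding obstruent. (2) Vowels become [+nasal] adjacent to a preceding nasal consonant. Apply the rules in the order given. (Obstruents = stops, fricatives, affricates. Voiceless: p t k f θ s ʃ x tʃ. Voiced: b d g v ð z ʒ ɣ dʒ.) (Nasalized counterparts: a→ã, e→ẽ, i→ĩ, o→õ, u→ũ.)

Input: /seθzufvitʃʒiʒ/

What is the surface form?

[seθsuffitʃʃiʒ]

Rule 1: /z/ after /θ/ (voiceless) → [s]
Rule 1: /v/ after /f/ (voiceless) → [f]
Rule 1: /ʒ/ after /tʃ/ (voiceless) → [ʃ]
After rule 1: seθsuffitʃʃiʒ
Rule 2: no segment meets the rule's conditions; no change.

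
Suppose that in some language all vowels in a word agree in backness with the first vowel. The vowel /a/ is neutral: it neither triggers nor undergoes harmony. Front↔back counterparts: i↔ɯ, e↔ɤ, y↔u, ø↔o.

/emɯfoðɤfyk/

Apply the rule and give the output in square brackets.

[emiføðefyk]

/ɯ/ harmonizes with /e/ ([-back]) → [i]
/o/ harmonizes with /e/ ([-back]) → [ø]
/ɤ/ harmonizes with /e/ ([-back]) → [e]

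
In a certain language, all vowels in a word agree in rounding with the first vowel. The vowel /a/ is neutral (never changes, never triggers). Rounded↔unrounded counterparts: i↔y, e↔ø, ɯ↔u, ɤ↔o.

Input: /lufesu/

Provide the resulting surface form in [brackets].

[luføsu]

/e/ harmonizes with /u/ ([+round]) → [ø]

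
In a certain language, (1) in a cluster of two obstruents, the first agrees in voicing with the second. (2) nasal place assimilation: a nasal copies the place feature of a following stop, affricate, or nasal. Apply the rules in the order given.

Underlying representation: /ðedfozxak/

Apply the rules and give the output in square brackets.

[ðetfosxak]

Rule 1: /d/ before /f/ (voiceless) → [t]
Rule 1: /z/ before /x/ (voiceless) → [s]
After rule 1: ðetfosxak
Rule 2: no segment meets the rule's conditions; no change.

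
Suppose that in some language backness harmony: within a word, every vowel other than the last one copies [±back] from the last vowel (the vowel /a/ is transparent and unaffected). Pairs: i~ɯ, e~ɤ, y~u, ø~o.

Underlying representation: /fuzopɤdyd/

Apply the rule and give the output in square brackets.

/u/ harmonizes with /y/ ([-back]) → [y]
/o/ harmonizes with /y/ ([-back]) → [ø]
/ɤ/ harmonizes with /y/ ([-back]) → [e]

[fyzøpedyd]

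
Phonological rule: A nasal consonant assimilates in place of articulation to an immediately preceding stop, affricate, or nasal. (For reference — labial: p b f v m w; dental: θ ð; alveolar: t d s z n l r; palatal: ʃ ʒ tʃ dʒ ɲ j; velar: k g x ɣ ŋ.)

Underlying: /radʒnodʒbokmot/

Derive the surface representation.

[radʒɲodʒbokŋot]

/n/ after /dʒ/ (palatal) → [ɲ]
/m/ after /k/ (velar) → [ŋ]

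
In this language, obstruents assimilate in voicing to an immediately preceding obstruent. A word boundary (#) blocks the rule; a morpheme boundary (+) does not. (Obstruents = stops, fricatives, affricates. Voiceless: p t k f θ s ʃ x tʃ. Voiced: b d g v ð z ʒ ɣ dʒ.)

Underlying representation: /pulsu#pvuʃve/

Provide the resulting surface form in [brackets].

/v/ after /p/ (voiceless) → [f]
/v/ after /ʃ/ (voiceless) → [f]

[pulsu#pfuʃfe]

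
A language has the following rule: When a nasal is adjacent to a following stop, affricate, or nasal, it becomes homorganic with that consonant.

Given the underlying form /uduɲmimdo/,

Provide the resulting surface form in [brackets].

[udummindo]

/ɲ/ before /m/ (labial) → [m]
/m/ before /d/ (alveolar) → [n]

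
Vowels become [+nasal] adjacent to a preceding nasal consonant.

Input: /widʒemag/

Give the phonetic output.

/a/ after nasal /m/ → [ã]

[widʒemãg]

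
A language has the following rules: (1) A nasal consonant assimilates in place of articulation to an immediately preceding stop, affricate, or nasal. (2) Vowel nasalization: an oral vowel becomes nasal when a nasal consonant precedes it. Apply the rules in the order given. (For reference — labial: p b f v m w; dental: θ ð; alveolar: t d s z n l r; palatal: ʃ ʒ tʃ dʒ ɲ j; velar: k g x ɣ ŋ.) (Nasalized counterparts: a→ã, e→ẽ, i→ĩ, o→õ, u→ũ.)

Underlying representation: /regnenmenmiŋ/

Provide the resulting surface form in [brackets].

[regŋẽnnẽnnĩŋ]

Rule 1: /n/ after /g/ (velar) → [ŋ]
Rule 1: /m/ after /n/ (alveolar) → [n]
Rule 1: /m/ after /n/ (alveolar) → [n]
After rule 1: regŋennenniŋ
Rule 2: /e/ after nasal /ŋ/ → [ẽ]
Rule 2: /e/ after nasal /n/ → [ẽ]
Rule 2: /i/ after nasal /n/ → [ĩ]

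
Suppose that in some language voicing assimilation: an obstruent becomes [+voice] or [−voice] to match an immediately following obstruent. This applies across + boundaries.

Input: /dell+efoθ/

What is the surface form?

no segment meets the rule's conditions; no change.

[dell+efoθ]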